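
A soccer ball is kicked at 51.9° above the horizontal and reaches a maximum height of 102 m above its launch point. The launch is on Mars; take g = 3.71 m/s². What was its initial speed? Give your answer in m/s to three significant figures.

35.0 m/s

At the peak v_y = 0, so v_y0 = √(2gH) = √(2 × 3.71 × 102) = 27.51 m/s.
v_y0 = v₀ sin θ ⇒ v₀ = 27.51 / sin 51.9° = 34.96 m/s.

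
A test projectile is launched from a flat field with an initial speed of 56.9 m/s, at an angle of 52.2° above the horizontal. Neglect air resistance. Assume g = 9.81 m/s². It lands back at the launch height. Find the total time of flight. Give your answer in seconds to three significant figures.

Resolve: vₓ = 56.90 cos 52.2° = 34.87 m/s and v_y0 = 56.90 sin 52.2° = 44.96 m/s.
It returns to y = 0 when t = 2 v_y0 / g = 2(44.96)/9.81 = 9.166 s.

9.17 s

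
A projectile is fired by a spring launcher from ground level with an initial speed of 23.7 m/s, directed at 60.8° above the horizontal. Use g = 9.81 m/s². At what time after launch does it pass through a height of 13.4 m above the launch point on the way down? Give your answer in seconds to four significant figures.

3.419 s

vₓ = 23.70 cos 60.8° = 11.56 m/s; v_y0 = 23.70 sin 60.8° = 20.69 m/s.
Height y(t) = 20.69 t − 4.905 t² = 13.4 gives 4.905 t² − 20.69 t + 13.4 = 0.
Quadratic formula: t = (20.69 ± √165.10) / 9.81 = (20.69 ± 12.85) / 9.81 → t = 0.7991 s or 3.419 s.
The descending-branch root is 3.419 s.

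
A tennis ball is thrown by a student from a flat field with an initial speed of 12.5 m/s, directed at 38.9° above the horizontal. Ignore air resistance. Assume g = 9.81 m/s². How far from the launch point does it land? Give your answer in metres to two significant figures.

Resolve: vₓ = 12.50 cos 38.9° = 9.728 m/s and v_y0 = 12.50 sin 38.9° = 7.850 m/s.
Flight time T = 2 v_y0 / g = 1.600 s.
Horizontal distance R = vₓ T = 9.728 × 1.600 = 15.57 m.

16 m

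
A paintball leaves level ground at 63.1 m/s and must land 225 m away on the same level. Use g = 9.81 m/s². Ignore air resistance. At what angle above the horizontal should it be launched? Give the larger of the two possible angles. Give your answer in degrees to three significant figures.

R = v₀² sin 2θ / g gives sin 2θ = gR/v₀² = 9.81·225/63.1² = 0.5544.
2θ = 33.67° or 180° − 33.67° = 146.3°, so θ = 16.83° or 73.17°.
The larger angle is 73.17°.

73.2°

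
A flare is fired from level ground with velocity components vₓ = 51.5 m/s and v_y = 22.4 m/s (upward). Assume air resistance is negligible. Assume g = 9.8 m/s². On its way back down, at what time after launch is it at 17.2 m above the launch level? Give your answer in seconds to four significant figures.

Set y = v_y0 t − ½ g t² = 17.2: 4.900 t² − 22.40 t + 17.2 = 0.
t = [22.40 ± √(22.40² − 2·9.80·17.2)] / 9.80 = (22.40 ± 12.83) / 9.80, so t = 0.9764 s or t = 3.595 s.
The descending-branch root is 3.595 s.

3.595 s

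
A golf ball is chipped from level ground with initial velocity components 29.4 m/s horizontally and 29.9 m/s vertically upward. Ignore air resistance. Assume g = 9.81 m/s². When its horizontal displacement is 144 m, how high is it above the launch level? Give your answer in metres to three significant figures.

28.8 m

At x = 144 m, t = x/vₓ = 144/29.40 = 4.898 s.
Height: y = v_y0 t − ½ g t² = 29.90 × 4.898 − 4.905 × 4.898² = 146.4 − 117.7 = 28.78 m.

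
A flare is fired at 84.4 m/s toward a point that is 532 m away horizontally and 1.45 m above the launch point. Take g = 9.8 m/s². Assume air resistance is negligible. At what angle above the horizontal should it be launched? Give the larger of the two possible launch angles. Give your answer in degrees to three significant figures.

Trajectory: y = x tanθ − g x² (1 + tan²θ)/(2v₀²). With x = 532, y = 1.45, v₀ = 84.4, g = 9.80:
194.7 tan²θ − 532 tanθ + (196.1) = 0.
tanθ = [532 ± √(532² − 4 × 194.7 × (196.1))] / (2 × 194.7) = (532 ± 360.9) / 389.4, giving tanθ = 0.4393 or 2.293.
θ = 23.72° or 66.44°; the larger is 66.44°.

66.4°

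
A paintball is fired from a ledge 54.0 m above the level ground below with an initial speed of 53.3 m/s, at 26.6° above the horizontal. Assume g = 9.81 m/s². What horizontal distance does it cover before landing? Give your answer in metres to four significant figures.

Horizontal component vₓ = 53.30 cos 26.6° = 47.66 m/s; vertical v_y0 = 53.30 sin 26.6° = 23.87 m/s.
The projectile lands when y = 54.0 + (23.87) t − ½·9.81·t² = 0. Positive root: t = (23.87 + √(23.87² + 2·9.81·54.0)) / 9.81 = (23.87 + 40.36) / 9.81 = 6.547 s.
Horizontal distance: R = vₓ t = 47.66 × 6.547 = 312.0 m.

312.0 m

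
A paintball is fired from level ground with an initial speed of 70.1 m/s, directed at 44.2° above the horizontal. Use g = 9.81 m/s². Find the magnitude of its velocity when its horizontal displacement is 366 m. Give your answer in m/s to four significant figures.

55.09 m/s

Horizontal component vₓ = 70.10 cos 44.2° = 50.26 m/s; vertical v_y0 = 70.10 sin 44.2° = 48.87 m/s.
At x = 366 m, t = x/vₓ = 366/50.26 = 7.283 s.
Vertical velocity there: v_y = v_y0 − g t = 48.87 − 9.81 × 7.283 = −22.57 m/s.
Speed: √(vₓ² + v_y²) = √(50.26² + 22.57²) = 55.09 m/s.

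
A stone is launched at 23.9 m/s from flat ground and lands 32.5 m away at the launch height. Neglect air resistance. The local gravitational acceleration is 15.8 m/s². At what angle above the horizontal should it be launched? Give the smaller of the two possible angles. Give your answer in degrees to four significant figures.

From R = (v₀²/g) sin 2θ: sin 2θ = 15.8 × 32.5 / 571.21 = 0.8990.
2θ = 64.02° or 180° − 64.02° = 116.0°, so θ = 32.01° or 57.99°.
The smaller angle is 32.01°.

32.01°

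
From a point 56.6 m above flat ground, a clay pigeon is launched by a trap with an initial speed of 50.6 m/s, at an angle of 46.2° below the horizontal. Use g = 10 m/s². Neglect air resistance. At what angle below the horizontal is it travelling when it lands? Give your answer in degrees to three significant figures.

54.8°

Resolve: vₓ = 50.60 cos 46.2° = 35.02 m/s and v_y0 = −36.52 m/s (downward).
With up positive and y = 0 at the ground: y(t) = 56.6 + (−36.52) t − 5.000 t². Setting y = 0 and taking the positive root: t = [−36.52 + √(36.52² + 2·10.0·56.6)] / 10.0 = (−36.52 + 49.66) / 10.0 = 1.314 s.
At impact: v_y = v_y0 − g t = −49.66 m/s; vₓ = 35.02 m/s.
Angle below horizontal: arctan(|v_y|/vₓ) = arctan(49.66/35.02) = 54.81°.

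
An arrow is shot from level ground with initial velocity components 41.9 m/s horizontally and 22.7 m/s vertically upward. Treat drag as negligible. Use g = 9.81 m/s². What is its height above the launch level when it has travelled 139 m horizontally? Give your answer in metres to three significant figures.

21.3 m

Time to reach x = 139 m: t = x/vₓ = 139/41.90 = 3.317 s.
Height: y = v_y0 t − ½ g t² = 22.70 × 3.317 − 4.905 × 3.317² = 75.31 − 53.98 = 21.32 m.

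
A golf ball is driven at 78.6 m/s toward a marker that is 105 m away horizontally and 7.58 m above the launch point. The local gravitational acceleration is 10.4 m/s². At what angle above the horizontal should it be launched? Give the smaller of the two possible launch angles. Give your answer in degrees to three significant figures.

9.25°

Trajectory: y = x tanθ − g x² (1 + tan²θ)/(2v₀²). With x = 105, y = 7.58, v₀ = 78.6, g = 10.4:
9.280 tan²θ − 105 tanθ + (16.86) = 0.
tanθ = [105 ± √(105² − 4 × 9.280 × (16.86))] / (2 × 9.280) = (105 ± 102.0) / 18.56, giving tanθ = 0.1629 or 11.15.
θ = 9.253° or 84.88°; the smaller is 9.253°.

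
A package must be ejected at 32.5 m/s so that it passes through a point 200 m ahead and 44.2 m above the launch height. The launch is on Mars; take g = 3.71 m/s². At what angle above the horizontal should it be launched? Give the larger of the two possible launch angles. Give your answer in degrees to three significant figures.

64.0°

Trajectory: y = x tanθ − g x² (1 + tan²θ)/(2v₀²). With x = 200, y = 44.2, v₀ = 32.5, g = 3.71:
70.25 tan²θ − 200 tanθ + (114.4) = 0.
tanθ = [200 ± √(200² − 4 × 70.25 × (114.4))] / (2 × 70.25) = (200 ± 88.55) / 140.5, giving tanθ = 0.7933 or 2.054.
θ = 38.42° or 64.04°; the larger is 64.04°.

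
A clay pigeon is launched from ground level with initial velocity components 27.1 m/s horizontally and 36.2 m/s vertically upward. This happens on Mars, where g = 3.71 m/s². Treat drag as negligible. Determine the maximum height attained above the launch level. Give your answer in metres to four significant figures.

176.6 m

Peak height H = v_y0² / (2g) = 1310.4 / 7.420 = 176.6 m.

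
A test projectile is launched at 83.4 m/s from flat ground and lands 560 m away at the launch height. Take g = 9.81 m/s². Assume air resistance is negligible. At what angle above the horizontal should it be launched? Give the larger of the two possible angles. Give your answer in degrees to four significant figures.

R = v₀² sin 2θ / g gives sin 2θ = gR/v₀² = 9.81·560/83.4² = 0.7898.
2θ = 52.17° or 180° − 52.17° = 127.8°, so θ = 26.08° or 63.92°.
The larger angle is 63.92°.

63.92°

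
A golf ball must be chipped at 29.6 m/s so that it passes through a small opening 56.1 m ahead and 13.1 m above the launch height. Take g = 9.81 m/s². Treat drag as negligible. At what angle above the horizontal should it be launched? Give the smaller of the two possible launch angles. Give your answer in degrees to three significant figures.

Trajectory: y = x tanθ − g x² (1 + tan²θ)/(2v₀²). With x = 56.1, y = 13.1, v₀ = 29.6, g = 9.81:
17.62 tan²θ − 56.1 tanθ + (30.72) = 0.
tanθ = [56.1 ± √(56.1² − 4 × 17.62 × (30.72))] / (2 × 17.62) = (56.1 ± 31.34) / 35.24, giving tanθ = 0.7026 or 2.481.
θ = 35.09° or 68.05°; the smaller is 35.09°.

35.1°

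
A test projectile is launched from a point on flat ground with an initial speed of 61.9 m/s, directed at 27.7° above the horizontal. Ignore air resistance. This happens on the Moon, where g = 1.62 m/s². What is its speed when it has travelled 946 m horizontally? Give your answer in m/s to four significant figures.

Components: vₓ = 61.90 cos 27.7° = 54.81 m/s, v_y0 = 61.90 sin 27.7° = 28.77 m/s.
x = vₓ t ⇒ t = 946/54.81 = 17.26 s.
Vertical velocity there: v_y = v_y0 − g t = 28.77 − 1.62 × 17.26 = 0.8110 m/s.
Speed: √(vₓ² + v_y²) = √(54.81² + 0.8110²) = 54.81 m/s.

54.81 m/s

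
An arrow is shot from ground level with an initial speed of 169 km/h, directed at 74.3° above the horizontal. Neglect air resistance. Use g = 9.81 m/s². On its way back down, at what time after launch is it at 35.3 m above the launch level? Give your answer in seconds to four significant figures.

Convert: 169 km/h = 169/3.6 = 46.94 m/s.
vₓ = 46.94 cos 74.3° = 12.70 m/s; v_y0 = 46.94 sin 74.3° = 45.19 m/s.
Height y(t) = 45.19 t − 4.905 t² = 35.3 gives 4.905 t² − 45.19 t + 35.3 = 0.
Quadratic formula: t = (45.19 ± √1349.8) / 9.81 = (45.19 ± 36.74) / 9.81 → t = 0.8617 s or 8.352 s.
The descending-branch root is 8.352 s.

8.352 s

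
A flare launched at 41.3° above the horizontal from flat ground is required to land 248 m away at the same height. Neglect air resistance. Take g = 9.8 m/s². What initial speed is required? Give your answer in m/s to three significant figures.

49.5 m/s

On level ground R = v₀² sin 2θ / g ⇒ v₀ = √(gR / sin 2θ).
v₀ = √(9.80 × 248 / sin 82.60°) = √(2430 / 0.9917) = √2450.8 = 49.51 m/s.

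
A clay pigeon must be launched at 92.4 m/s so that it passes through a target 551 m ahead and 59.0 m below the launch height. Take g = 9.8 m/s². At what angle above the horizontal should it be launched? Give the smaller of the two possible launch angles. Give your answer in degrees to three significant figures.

12.7°

Trajectory: y = x tanθ − g x² (1 + tan²θ)/(2v₀²). With x = 551, y = −59.0, v₀ = 92.4, g = 9.80:
174.2 tan²θ − 551 tanθ + (115.2) = 0.
tanθ = [551 ± √(551² − 4 × 174.2 × (115.2))] / (2 × 174.2) = (551 ± 472.5) / 348.5, giving tanθ = 0.2252 or 2.937.
θ = 12.69° or 71.20°; the smaller is 12.69°.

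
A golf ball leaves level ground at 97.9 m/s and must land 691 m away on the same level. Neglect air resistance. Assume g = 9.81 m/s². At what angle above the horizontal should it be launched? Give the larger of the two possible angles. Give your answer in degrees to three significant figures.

From R = (v₀²/g) sin 2θ: sin 2θ = 9.81 × 691 / 9584.4 = 0.7073.
2θ = 45.01° or 180° − 45.01° = 135.0°, so θ = 22.51° or 67.49°.
The larger angle is 67.49°.

67.5°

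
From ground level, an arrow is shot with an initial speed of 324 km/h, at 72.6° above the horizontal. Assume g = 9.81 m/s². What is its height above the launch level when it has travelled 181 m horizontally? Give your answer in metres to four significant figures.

355.7 m

Convert: 324 km/h = 324/3.6 = 90.00 m/s.
Components: vₓ = 90.00 cos 72.6° = 26.91 m/s, v_y0 = 90.00 sin 72.6° = 85.88 m/s.
At x = 181 m, t = x/vₓ = 181/26.91 = 6.725 s.
Height: y = v_y0 t − ½ g t² = 85.88 × 6.725 − 4.905 × 6.725² = 577.6 − 221.8 = 355.7 m.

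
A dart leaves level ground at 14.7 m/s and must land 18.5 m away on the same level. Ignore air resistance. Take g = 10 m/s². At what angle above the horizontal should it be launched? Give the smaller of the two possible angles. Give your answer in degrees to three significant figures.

29.4°

From R = (v₀²/g) sin 2θ: sin 2θ = 10.0 × 18.5 / 216.09 = 0.8561.
2θ = 58.88° or 180° − 58.88° = 121.1°, so θ = 29.44° or 60.56°.
The smaller angle is 29.44°.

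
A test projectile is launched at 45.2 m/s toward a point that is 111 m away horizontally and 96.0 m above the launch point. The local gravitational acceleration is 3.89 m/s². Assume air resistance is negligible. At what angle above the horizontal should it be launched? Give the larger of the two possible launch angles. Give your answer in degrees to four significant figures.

83.18°

Trajectory: y = x tanθ − g x² (1 + tan²θ)/(2v₀²). With x = 111, y = 96.0, v₀ = 45.2, g = 3.89:
11.73 tan²θ − 111 tanθ + (107.7) = 0.
tanθ = [111 ± √(111² − 4 × 11.73 × (107.7))] / (2 × 11.73) = (111 ± 85.24) / 23.46, giving tanθ = 1.098 or 8.365.
θ = 47.67° or 83.18°; the larger is 83.18°.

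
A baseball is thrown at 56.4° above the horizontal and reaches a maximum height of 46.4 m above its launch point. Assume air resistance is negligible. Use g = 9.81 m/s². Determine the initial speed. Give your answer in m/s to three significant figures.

At the peak v_y = 0, so v_y0 = √(2gH) = √(2 × 9.81 × 46.4) = 30.17 m/s.
v_y0 = v₀ sin θ ⇒ v₀ = 30.17 / sin 56.4° = 36.22 m/s.

36.2 m/s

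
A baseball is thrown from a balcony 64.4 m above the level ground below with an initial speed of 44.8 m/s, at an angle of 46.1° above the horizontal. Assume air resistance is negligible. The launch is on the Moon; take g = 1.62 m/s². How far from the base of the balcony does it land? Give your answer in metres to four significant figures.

1297 m

vₓ = 44.80 cos 46.1° = 31.06 m/s; v_y0 = 44.80 sin 46.1° = 32.28 m/s.
With up positive and y = 0 at the ground: y(t) = 64.4 + (32.28) t − 0.8100 t². Setting y = 0 and taking the positive root: t = [32.28 + √(32.28² + 2·1.62·64.4)] / 1.62 = (32.28 + 35.37) / 1.62 = 41.76 s.
Horizontal distance: R = vₓ t = 31.06 × 41.76 = 1297 m.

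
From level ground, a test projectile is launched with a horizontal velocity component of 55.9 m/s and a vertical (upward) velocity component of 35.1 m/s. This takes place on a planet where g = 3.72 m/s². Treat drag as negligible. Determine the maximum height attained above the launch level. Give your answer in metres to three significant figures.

166 m

At the apex v_y = 0, so H = v_y0²/(2g) = 35.10²/7.440 = 165.6 m.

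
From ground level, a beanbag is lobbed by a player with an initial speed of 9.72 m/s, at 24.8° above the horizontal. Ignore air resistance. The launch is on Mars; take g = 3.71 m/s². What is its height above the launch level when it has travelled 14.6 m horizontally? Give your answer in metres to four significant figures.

vₓ = 9.720 cos 24.8° = 8.824 m/s; v_y0 = 9.720 sin 24.8° = 4.077 m/s.
x = vₓ t ⇒ t = 14.6/8.824 = 1.655 s.
Height: y = v_y0 t − ½ g t² = 4.077 × 1.655 − 1.855 × 1.655² = 6.746 − 5.079 = 1.667 m.

1.667 m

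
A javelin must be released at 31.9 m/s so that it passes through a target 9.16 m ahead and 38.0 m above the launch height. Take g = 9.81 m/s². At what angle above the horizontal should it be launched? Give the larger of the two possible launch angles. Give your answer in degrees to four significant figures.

86.65°

Trajectory: y = x tanθ − g x² (1 + tan²θ)/(2v₀²). With x = 9.16, y = 38.0, v₀ = 31.9, g = 9.81:
0.4044 tan²θ − 9.16 tanθ + (38.40) = 0.
tanθ = [9.16 ± √(9.16² − 4 × 0.4044 × (38.40))] / (2 × 0.4044) = (9.16 ± 4.667) / 0.8089, giving tanθ = 5.555 or 17.09.
θ = 79.80° or 86.65°; the larger is 86.65°.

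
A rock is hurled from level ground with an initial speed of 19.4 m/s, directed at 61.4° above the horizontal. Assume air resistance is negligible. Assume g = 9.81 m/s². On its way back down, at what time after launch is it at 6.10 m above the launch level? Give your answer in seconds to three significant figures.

Resolve: vₓ = 19.40 cos 61.4° = 9.287 m/s and v_y0 = 19.40 sin 61.4° = 17.03 m/s.
Set y = v_y0 t − ½ g t² = 6.10: 4.905 t² − 17.03 t + 6.10 = 0.
Quadratic formula: t = (17.03 ± √170.44) / 9.81 = (17.03 ± 13.06) / 9.81 → t = 0.4055 s or 3.067 s.
The descending-branch root is 3.067 s.

3.07 s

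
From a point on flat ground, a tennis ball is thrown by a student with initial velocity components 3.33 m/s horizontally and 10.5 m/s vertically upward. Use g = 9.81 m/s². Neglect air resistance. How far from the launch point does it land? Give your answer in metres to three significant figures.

Time aloft: T = 2 v_y0 / g = 2 × 10.50 / 9.81 = 2.141 s.
Range: R = vₓ T = 3.330 × 2.141 = 7.128 m.

7.13 m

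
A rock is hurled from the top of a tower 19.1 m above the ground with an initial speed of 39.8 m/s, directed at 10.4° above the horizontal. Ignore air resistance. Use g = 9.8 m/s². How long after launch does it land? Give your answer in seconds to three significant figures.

2.84 s

Resolve: vₓ = 39.80 cos 10.4° = 39.15 m/s and v_y0 = 39.80 sin 10.4° = 7.185 m/s.
The projectile lands when y = 19.1 + (7.185) t − ½·9.80·t² = 0. Positive root: t = (7.185 + √(7.185² + 2·9.80·19.1)) / 9.80 = (7.185 + 20.64) / 9.80 = 2.839 s.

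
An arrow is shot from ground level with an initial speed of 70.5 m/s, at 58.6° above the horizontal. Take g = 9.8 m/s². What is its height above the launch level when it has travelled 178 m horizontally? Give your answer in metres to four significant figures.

176.5 m

Components: vₓ = 70.50 cos 58.6° = 36.73 m/s, v_y0 = 70.50 sin 58.6° = 60.18 m/s.
x = vₓ t ⇒ t = 178/36.73 = 4.846 s.
Height: y = v_y0 t − ½ g t² = 60.18 × 4.846 − 4.900 × 4.846² = 291.6 − 115.1 = 176.5 m.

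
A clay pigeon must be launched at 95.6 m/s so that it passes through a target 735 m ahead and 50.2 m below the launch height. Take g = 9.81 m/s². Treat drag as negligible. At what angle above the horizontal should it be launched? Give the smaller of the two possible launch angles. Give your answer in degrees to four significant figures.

Trajectory: y = x tanθ − g x² (1 + tan²θ)/(2v₀²). With x = 735, y = −50.2, v₀ = 95.6, g = 9.81:
289.9 tan²θ − 735 tanθ + (239.7) = 0.
tanθ = [735 ± √(735² − 4 × 289.9 × (239.7))] / (2 × 289.9) = (735 ± 512.1) / 579.9, giving tanθ = 0.3845 or 2.151.
θ = 21.03° or 65.06°; the smaller is 21.03°.

21.03°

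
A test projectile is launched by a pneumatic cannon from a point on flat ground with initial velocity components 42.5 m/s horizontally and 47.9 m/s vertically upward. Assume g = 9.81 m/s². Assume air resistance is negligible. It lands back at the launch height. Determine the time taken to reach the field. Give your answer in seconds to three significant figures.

Landing at launch height ⇒ T = 2 v_y0 / g = 2 × 47.90 / 9.81 = 9.766 s.

9.77 s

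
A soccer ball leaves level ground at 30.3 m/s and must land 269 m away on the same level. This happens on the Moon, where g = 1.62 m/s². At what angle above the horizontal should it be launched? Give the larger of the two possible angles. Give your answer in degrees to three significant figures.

From R = (v₀²/g) sin 2θ: sin 2θ = 1.62 × 269 / 918.09 = 0.4747.
2θ = 28.34° or 180° − 28.34° = 151.7°, so θ = 14.17° or 75.83°.
The larger angle is 75.83°.

75.8°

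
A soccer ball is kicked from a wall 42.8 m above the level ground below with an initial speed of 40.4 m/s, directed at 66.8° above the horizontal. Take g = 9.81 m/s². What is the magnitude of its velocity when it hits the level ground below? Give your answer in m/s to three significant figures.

49.7 m/s

vₓ = 40.40 cos 66.8° = 15.92 m/s; v_y0 = 40.40 sin 66.8° = 37.13 m/s.
With up positive and y = 0 at the ground: y(t) = 42.8 + (37.13) t − 4.905 t². Setting y = 0 and taking the positive root: t = [37.13 + √(37.13² + 2·9.81·42.8)] / 9.81 = (37.13 + 47.10) / 9.81 = 8.587 s.
Vertical velocity at impact: v_y = v_y0 − g t = 37.13 − 9.81 × 8.587 = −47.10 m/s.
Speed: |v| = √(vₓ² + v_y²) = √(15.92² + 47.10²) = 49.72 m/s.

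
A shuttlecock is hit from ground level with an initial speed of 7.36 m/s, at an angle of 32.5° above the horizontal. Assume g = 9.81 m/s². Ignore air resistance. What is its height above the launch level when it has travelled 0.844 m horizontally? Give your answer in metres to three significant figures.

0.447 m

Components: vₓ = 7.360 cos 32.5° = 6.207 m/s, v_y0 = 7.360 sin 32.5° = 3.955 m/s.
At x = 0.844 m, t = x/vₓ = 0.844/6.207 = 0.1360 s.
Height: y = v_y0 t − ½ g t² = 3.955 × 0.1360 − 4.905 × 0.1360² = 0.5377 − 0.09068 = 0.4470 m.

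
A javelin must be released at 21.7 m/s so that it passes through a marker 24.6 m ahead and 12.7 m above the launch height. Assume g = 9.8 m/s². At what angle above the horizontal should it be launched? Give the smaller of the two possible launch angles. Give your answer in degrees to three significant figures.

Trajectory: y = x tanθ − g x² (1 + tan²θ)/(2v₀²). With x = 24.6, y = 12.7, v₀ = 21.7, g = 9.80:
6.297 tan²θ − 24.6 tanθ + (19.00) = 0.
tanθ = [24.6 ± √(24.6² − 4 × 6.297 × (19.00))] / (2 × 6.297) = (24.6 ± 11.25) / 12.59, giving tanθ = 1.060 or 2.847.
θ = 46.66° or 70.65°; the smaller is 46.66°.

46.7°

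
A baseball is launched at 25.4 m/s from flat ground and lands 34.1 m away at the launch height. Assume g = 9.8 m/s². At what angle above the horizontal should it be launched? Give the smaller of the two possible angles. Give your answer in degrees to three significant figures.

15.6°

Level-ground range R = v₀² sin(2θ)/g ⇒ sin(2θ) = gR/v₀² = 9.80 × 34.1 / 25.4² = 0.5180.
2θ = 31.20° or 180° − 31.20° = 148.8°, so θ = 15.60° or 74.40°.
The smaller angle is 15.60°.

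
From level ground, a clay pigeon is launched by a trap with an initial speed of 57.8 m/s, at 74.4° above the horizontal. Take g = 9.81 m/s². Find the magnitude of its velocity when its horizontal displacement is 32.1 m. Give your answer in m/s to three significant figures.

38.7 m/s

Components: vₓ = 57.80 cos 74.4° = 15.54 m/s, v_y0 = 57.80 sin 74.4° = 55.67 m/s.
At x = 32.1 m, t = x/vₓ = 32.1/15.54 = 2.065 s.
Vertical velocity there: v_y = v_y0 − g t = 55.67 − 9.81 × 2.065 = 35.41 m/s.
Speed: √(vₓ² + v_y²) = √(15.54² + 35.41²) = 38.67 m/s.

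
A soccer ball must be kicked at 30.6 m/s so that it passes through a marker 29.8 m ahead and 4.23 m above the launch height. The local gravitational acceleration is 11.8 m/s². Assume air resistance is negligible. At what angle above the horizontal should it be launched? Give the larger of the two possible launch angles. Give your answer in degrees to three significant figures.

Trajectory: y = x tanθ − g x² (1 + tan²θ)/(2v₀²). With x = 29.8, y = 4.23, v₀ = 30.6, g = 11.8:
5.596 tan²θ − 29.8 tanθ + (9.826) = 0.
tanθ = [29.8 ± √(29.8² − 4 × 5.596 × (9.826))] / (2 × 5.596) = (29.8 ± 25.85) / 11.19, giving tanθ = 0.3531 or 4.973.
θ = 19.45° or 78.63°; the larger is 78.63°.

78.6°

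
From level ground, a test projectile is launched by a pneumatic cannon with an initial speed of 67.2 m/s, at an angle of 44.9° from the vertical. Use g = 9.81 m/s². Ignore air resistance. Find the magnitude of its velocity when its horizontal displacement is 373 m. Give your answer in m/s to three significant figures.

Resolve: vₓ = 67.20 sin 44.9° = 47.43 m/s and v_y0 = 67.20 cos 44.9° = 47.60 m/s.
Time to reach x = 373 m: t = x/vₓ = 373/47.43 = 7.863 s.
Vertical velocity there: v_y = v_y0 − g t = 47.60 − 9.81 × 7.863 = −29.54 m/s.
Speed: √(vₓ² + v_y²) = √(47.43² + 29.54²) = 55.88 m/s.

55.9 m/s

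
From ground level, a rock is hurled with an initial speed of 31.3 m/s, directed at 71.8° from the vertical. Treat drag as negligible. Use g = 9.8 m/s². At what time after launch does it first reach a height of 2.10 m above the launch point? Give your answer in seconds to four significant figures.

0.2449 s

Components: vₓ = 31.30 sin 71.8° = 29.73 m/s, v_y0 = 31.30 cos 71.8° = 9.776 m/s.
Require v_y0 t − ½ g t² = 2.10, i.e. 4.900 t² − 9.776 t + 2.10 = 0.
t = [9.776 ± √(9.776² − 2·9.80·2.10)] / 9.80 = (9.776 ± 7.376) / 9.80, so t = 0.2449 s or t = 1.750 s.
The first (ascending) time is 0.2449 s.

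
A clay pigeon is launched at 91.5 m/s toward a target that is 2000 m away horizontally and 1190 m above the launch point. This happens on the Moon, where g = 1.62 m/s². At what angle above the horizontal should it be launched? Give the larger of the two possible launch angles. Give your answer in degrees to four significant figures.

Trajectory: y = x tanθ − g x² (1 + tan²θ)/(2v₀²). With x = 2000, y = 1190, v₀ = 91.5, g = 1.62:
387.0 tan²θ − 2000 tanθ + (1577) = 0.
tanθ = [2000 ± √(2000² − 4 × 387.0 × (1577))] / (2 × 387.0) = (2000 ± 1249) / 774.0, giving tanθ = 0.9709 or 4.197.
θ = 44.15° or 76.60°; the larger is 76.60°.

76.60°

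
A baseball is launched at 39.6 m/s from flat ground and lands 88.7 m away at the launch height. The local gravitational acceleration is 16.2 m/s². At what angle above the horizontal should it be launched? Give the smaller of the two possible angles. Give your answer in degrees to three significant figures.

33.2°

From R = (v₀²/g) sin 2θ: sin 2θ = 16.2 × 88.7 / 1568.2 = 0.9163.
2θ = 66.39° or 180° − 66.39° = 113.6°, so θ = 33.20° or 56.80°.
The smaller angle is 33.20°.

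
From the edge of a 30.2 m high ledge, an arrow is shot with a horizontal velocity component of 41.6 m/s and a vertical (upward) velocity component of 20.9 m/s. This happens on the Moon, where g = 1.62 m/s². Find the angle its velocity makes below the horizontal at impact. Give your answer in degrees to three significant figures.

The projectile lands when y = 30.2 + (20.90) t − ½·1.62·t² = 0. Positive root: t = (20.90 + √(20.90² + 2·1.62·30.2)) / 1.62 = (20.90 + 23.12) / 1.62 = 27.17 s.
At impact: v_y = v_y0 − g t = −23.12 m/s; vₓ = 41.60 m/s.
Angle below horizontal: arctan(|v_y|/vₓ) = arctan(23.12/41.60) = 29.07°.

29.1°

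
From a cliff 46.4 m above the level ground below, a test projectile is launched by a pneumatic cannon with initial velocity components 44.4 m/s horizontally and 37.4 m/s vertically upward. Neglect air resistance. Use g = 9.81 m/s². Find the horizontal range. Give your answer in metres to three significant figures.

Vertical motion (up positive, ground at y = 0): 4.905 t² − (37.40) t − 46.4 = 0, so t = (37.40 + √(37.40² + 2·9.81·46.4)) / 9.81 = (37.40 + 48.05) / 9.81 = 8.711 s.
Horizontal distance: R = vₓ t = 44.40 × 8.711 = 386.8 m.

387 m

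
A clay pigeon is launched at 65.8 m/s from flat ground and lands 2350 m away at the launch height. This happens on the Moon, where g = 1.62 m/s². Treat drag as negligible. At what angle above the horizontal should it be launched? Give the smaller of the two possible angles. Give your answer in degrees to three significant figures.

30.8°

R = v₀² sin 2θ / g gives sin 2θ = gR/v₀² = 1.62·2350/65.8² = 0.8793.
2θ = 61.56° or 180° − 61.56° = 118.4°, so θ = 30.78° or 59.22°.
The smaller angle is 30.78°.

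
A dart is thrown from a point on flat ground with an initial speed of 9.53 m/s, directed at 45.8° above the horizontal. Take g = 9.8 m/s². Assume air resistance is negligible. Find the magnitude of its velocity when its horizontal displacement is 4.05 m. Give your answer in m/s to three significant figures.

vₓ = 9.530 cos 45.8° = 6.644 m/s; v_y0 = 9.530 sin 45.8° = 6.832 m/s.
x = vₓ t ⇒ t = 4.05/6.644 = 0.6096 s.
Vertical velocity there: v_y = v_y0 − g t = 6.832 − 9.80 × 0.6096 = 0.8583 m/s.
Speed: √(vₓ² + v_y²) = √(6.644² + 0.8583²) = 6.699 m/s.

6.70 m/s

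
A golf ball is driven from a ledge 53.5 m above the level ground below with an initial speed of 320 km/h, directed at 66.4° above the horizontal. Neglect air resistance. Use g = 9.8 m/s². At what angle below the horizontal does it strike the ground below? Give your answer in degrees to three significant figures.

67.9°

Convert: 320 km/h = 320/3.6 = 88.89 m/s.
Components: vₓ = 88.89 cos 66.4° = 35.59 m/s, v_y0 = 88.89 sin 66.4° = 81.45 m/s.
The projectile lands when y = 53.5 + (81.45) t − ½·9.80·t² = 0. Positive root: t = (81.45 + √(81.45² + 2·9.80·53.5)) / 9.80 = (81.45 + 87.66) / 9.80 = 17.26 s.
At impact: v_y = v_y0 − g t = −87.66 m/s; vₓ = 35.59 m/s.
Angle below horizontal: arctan(|v_y|/vₓ) = arctan(87.66/35.59) = 67.90°.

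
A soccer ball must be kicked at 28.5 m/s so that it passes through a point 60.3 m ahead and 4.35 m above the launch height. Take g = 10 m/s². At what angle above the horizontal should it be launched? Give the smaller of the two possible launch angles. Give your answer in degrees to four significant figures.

Trajectory: y = x tanθ − g x² (1 + tan²θ)/(2v₀²). With x = 60.3, y = 4.35, v₀ = 28.5, g = 10.0:
22.38 tan²θ − 60.3 tanθ + (26.73) = 0.
tanθ = [60.3 ± √(60.3² − 4 × 22.38 × (26.73))] / (2 × 22.38) = (60.3 ± 35.25) / 44.77, giving tanθ = 0.5595 or 2.134.
θ = 29.23° or 64.90°; the smaller is 29.23°.

29.23°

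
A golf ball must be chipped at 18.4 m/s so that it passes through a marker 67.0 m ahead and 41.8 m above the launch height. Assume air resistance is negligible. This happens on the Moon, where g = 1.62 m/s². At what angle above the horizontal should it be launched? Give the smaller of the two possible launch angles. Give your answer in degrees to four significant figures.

Trajectory: y = x tanθ − g x² (1 + tan²θ)/(2v₀²). With x = 67.0, y = 41.8, v₀ = 18.4, g = 1.62:
10.74 tan²θ − 67.0 tanθ + (52.54) = 0.
tanθ = [67.0 ± √(67.0² − 4 × 10.74 × (52.54))] / (2 × 10.74) = (67.0 ± 47.24) / 21.48, giving tanθ = 0.9198 or 5.319.
θ = 42.61° or 79.35°; the smaller is 42.61°.

42.61°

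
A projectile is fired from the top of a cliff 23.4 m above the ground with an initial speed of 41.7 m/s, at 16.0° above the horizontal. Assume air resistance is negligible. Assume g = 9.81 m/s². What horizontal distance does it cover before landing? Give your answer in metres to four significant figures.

146.3 m

Components: vₓ = 41.70 cos 16.0° = 40.08 m/s, v_y0 = 41.70 sin 16.0° = 11.49 m/s.
Vertical motion (up positive, ground at y = 0): 4.905 t² − (11.49) t − 23.4 = 0, so t = (11.49 + √(11.49² + 2·9.81·23.4)) / 9.81 = (11.49 + 24.32) / 9.81 = 3.650 s.
Horizontal distance: R = vₓ t = 40.08 × 3.650 = 146.3 m.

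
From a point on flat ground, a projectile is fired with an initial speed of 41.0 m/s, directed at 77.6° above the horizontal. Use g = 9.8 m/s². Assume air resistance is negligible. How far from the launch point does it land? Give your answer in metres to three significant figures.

71.9 m

Resolve: vₓ = 41.00 cos 77.6° = 8.804 m/s and v_y0 = 41.00 sin 77.6° = 40.04 m/s.
Time aloft: T = 2 v_y0 / g = 2 × 40.04 / 9.80 = 8.172 s.
Range: R = vₓ T = 8.804 × 8.172 = 71.95 m.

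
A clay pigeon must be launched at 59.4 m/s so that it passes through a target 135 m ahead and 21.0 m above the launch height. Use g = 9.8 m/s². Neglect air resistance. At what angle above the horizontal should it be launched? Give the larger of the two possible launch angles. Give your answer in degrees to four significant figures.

78.61°

Trajectory: y = x tanθ − g x² (1 + tan²θ)/(2v₀²). With x = 135, y = 21.0, v₀ = 59.4, g = 9.80:
25.31 tan²θ − 135 tanθ + (46.31) = 0.
tanθ = [135 ± √(135² − 4 × 25.31 × (46.31))] / (2 × 25.31) = (135 ± 116.3) / 50.62, giving tanθ = 0.3685 or 4.965.
θ = 20.23° or 78.61°; the larger is 78.61°.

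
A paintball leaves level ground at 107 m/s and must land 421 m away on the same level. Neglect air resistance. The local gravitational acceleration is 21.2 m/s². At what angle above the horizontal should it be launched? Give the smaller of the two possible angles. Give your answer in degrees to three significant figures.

25.6°

R = v₀² sin 2θ / g gives sin 2θ = gR/v₀² = 21.2·421/107² = 0.7796.
2θ = 51.22° or 180° − 51.22° = 128.8°, so θ = 25.61° or 64.39°.
The smaller angle is 25.61°.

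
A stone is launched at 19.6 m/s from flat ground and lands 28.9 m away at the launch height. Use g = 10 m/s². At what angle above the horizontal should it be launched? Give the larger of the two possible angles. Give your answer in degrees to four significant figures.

65.61°

From R = (v₀²/g) sin 2θ: sin 2θ = 10.0 × 28.9 / 384.16 = 0.7523.
2θ = 48.79° or 180° − 48.79° = 131.2°, so θ = 24.39° or 65.61°.
The larger angle is 65.61°.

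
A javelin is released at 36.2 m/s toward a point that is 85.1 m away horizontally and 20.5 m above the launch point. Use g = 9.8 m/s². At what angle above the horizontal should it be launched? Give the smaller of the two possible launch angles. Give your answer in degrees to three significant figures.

36.0°

Trajectory: y = x tanθ − g x² (1 + tan²θ)/(2v₀²). With x = 85.1, y = 20.5, v₀ = 36.2, g = 9.80:
27.08 tan²θ − 85.1 tanθ + (47.58) = 0.
tanθ = [85.1 ± √(85.1² − 4 × 27.08 × (47.58))] / (2 × 27.08) = (85.1 ± 45.70) / 54.16, giving tanθ = 0.7275 or 2.415.
θ = 36.04° or 67.51°; the smaller is 36.04°.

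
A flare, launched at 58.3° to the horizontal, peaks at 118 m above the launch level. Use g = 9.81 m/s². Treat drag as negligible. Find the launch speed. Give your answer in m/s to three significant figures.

At the peak v_y = 0, so v_y0 = √(2gH) = √(2 × 9.81 × 118) = 48.12 m/s.
v_y0 = v₀ sin θ ⇒ v₀ = 48.12 / sin 58.3° = 56.55 m/s.

56.6 m/s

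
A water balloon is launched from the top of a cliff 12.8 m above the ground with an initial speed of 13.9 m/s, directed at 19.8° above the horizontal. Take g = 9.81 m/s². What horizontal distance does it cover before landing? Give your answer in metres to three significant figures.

Resolve: vₓ = 13.90 cos 19.8° = 13.08 m/s and v_y0 = 13.90 sin 19.8° = 4.708 m/s.
With up positive and y = 0 at the ground: y(t) = 12.8 + (4.708) t − 4.905 t². Setting y = 0 and taking the positive root: t = [4.708 + √(4.708² + 2·9.81·12.8)] / 9.81 = (4.708 + 16.53) / 9.81 = 2.165 s.
Horizontal distance: R = vₓ t = 13.08 × 2.165 = 28.32 m.

28.3 m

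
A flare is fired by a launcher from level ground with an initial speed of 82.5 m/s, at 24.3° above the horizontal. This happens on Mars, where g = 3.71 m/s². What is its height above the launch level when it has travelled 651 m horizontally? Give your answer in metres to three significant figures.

155 m

Components: vₓ = 82.50 cos 24.3° = 75.19 m/s, v_y0 = 82.50 sin 24.3° = 33.95 m/s.
x = vₓ t ⇒ t = 651/75.19 = 8.658 s.
Height: y = v_y0 t − ½ g t² = 33.95 × 8.658 − 1.855 × 8.658² = 293.9 − 139.1 = 154.9 m.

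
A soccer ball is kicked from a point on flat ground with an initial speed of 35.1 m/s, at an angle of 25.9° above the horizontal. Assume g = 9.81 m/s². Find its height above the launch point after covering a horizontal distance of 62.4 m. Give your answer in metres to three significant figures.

11.1 m

Resolve: vₓ = 35.10 cos 25.9° = 31.57 m/s and v_y0 = 35.10 sin 25.9° = 15.33 m/s.
Time to reach x = 62.4 m: t = x/vₓ = 62.4/31.57 = 1.976 s.
Height: y = v_y0 t − ½ g t² = 15.33 × 1.976 − 4.905 × 1.976² = 30.30 − 19.16 = 11.14 m.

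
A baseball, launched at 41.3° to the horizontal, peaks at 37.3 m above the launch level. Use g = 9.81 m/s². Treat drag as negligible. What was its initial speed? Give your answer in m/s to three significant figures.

At the peak v_y = 0, so v_y0 = √(2gH) = √(2 × 9.81 × 37.3) = 27.05 m/s.
v_y0 = v₀ sin θ ⇒ v₀ = 27.05 / sin 41.3° = 40.99 m/s.

41.0 m/s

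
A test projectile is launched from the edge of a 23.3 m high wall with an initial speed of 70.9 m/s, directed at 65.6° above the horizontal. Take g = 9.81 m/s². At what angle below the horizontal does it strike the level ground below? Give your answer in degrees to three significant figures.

66.7°

Resolve: vₓ = 70.90 cos 65.6° = 29.29 m/s and v_y0 = 70.90 sin 65.6° = 64.57 m/s.
Vertical motion (up positive, ground at y = 0): 4.905 t² − (64.57) t − 23.3 = 0, so t = (64.57 + √(64.57² + 2·9.81·23.3)) / 9.81 = (64.57 + 68.02) / 9.81 = 13.52 s.
At impact: v_y = v_y0 − g t = −68.02 m/s; vₓ = 29.29 m/s.
Angle below horizontal: arctan(|v_y|/vₓ) = arctan(68.02/29.29) = 66.70°.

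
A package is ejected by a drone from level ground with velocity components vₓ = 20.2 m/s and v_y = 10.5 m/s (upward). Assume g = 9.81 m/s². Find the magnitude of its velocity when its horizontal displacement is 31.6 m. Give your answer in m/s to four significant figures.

Time to reach x = 31.6 m: t = x/vₓ = 31.6/20.20 = 1.564 s.
Vertical velocity there: v_y = v_y0 − g t = 10.50 − 9.81 × 1.564 = −4.846 m/s.
Speed: √(vₓ² + v_y²) = √(20.20² + 4.846²) = 20.77 m/s.

20.77 m/s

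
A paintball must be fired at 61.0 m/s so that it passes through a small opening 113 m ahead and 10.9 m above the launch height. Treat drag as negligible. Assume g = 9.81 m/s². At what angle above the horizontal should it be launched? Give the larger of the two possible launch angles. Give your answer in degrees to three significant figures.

Trajectory: y = x tanθ − g x² (1 + tan²θ)/(2v₀²). With x = 113, y = 10.9, v₀ = 61.0, g = 9.81:
16.83 tan²θ − 113 tanθ + (27.73) = 0.
tanθ = [113 ± √(113² − 4 × 16.83 × (27.73))] / (2 × 16.83) = (113 ± 104.4) / 33.66, giving tanθ = 0.2551 or 6.458.
θ = 14.31° or 81.20°; the larger is 81.20°.

81.2°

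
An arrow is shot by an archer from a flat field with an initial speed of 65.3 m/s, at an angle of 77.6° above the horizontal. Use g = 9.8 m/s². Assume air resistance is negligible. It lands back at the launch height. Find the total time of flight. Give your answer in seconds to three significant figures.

Horizontal component vₓ = 65.30 cos 77.6° = 14.02 m/s; vertical v_y0 = 65.30 sin 77.6° = 63.78 m/s.
Time of flight on level ground: T = 2 v_y0 / g = 2 × 63.78 / 9.80 = 13.02 s.

13.0 s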